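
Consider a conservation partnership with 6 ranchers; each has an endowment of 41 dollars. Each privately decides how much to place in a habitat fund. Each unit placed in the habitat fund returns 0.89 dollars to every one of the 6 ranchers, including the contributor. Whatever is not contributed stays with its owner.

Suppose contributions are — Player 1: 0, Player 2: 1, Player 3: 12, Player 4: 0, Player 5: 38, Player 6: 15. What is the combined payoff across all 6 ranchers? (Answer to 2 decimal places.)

532.44 dollars

Total contributed: 0 + 1 + 12 + 0 + 38 + 15 = 66; total kept: 6 × 41 − 66 = 180.
The habitat fund pays out 0.89 × 6 × 66 = 352.44 in aggregate.
Group total = 180 + 352.44 = 532.44.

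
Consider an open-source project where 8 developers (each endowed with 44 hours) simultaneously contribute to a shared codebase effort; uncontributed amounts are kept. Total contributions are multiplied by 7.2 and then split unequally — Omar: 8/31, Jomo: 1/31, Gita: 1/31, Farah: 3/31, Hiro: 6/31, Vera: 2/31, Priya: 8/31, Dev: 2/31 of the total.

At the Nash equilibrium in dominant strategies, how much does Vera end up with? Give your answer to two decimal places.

Each unit j contributes comes back to j as 7.2 × (j's share), so j prefers to contribute only if that share exceeds 1/7.2 = 0.1389; otherwise keeping the unit dominates.
Omar, Hiro and Priya clear that bar, contributing 44 each; the remaining 5 contribute 0. Total contributed: 132.
Vera keeps 44 and receives 7.2 × 132 × 2/31 = 61.32 from the shared codebase effort, for a payoff of 105.32.

105.32 hours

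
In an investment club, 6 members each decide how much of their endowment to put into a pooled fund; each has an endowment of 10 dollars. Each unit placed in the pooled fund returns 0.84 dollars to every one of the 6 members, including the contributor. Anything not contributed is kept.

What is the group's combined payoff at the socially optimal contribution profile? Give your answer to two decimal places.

Each contributed unit returns 5.040 to the group as a whole (0.84 to each of 6 players), which exceeds 1, so the social optimum is full contribution: group total = 5.040 × 60 = 302.40.

302.40 dollars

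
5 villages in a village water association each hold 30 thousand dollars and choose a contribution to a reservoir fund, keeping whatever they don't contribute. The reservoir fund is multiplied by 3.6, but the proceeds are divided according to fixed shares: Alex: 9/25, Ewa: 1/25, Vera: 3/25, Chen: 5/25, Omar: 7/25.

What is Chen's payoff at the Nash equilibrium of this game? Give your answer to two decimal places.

73.20 thousand dollars

A player with share s gets back 3.6·s per unit contributed, so full contribution is dominant for anyone with s > 1/3.6 = 0.2778 and zero contribution is dominant for anyone below.
Alex and Omar are above the threshold, contributing 30 each; the remaining 3 contribute 0. Total contributed: 60.
Chen keeps 30 and receives 3.6 × 60 × 5/25 = 43.20 from the reservoir fund, for a payoff of 73.20.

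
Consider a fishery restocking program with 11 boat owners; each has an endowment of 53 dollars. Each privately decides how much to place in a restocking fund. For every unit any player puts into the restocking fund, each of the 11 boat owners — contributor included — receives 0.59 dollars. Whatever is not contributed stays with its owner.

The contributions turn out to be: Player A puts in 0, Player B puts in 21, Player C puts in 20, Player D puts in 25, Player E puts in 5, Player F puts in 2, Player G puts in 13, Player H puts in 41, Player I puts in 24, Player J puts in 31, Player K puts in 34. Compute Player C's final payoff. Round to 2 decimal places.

160.44 dollars

Total contributed: 0 + 21 + 20 + 25 + 5 + 2 + 13 + 41 + 24 + 31 + 34 = 216.
Each receives 0.59 × 216 = 127.44 from the restocking fund.
Player C keeps 53 − 20 = 33, so Player C's payoff is 33 + 127.44 = 160.44.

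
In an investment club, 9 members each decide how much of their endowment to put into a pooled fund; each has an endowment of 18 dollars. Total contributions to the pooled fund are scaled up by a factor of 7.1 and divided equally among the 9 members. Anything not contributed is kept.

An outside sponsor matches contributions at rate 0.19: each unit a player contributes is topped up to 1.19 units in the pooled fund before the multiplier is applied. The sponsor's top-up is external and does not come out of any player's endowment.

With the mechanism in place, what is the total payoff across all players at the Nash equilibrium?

162.00 dollars

Even with the mechanism, each unit contributed returns only 7.1 × 1.19 / 9 = 0.9388 per unit of net cost, so contributing nothing is still dominant.
Everyone keeps their endowment and the group total is 9 × 18 = 162.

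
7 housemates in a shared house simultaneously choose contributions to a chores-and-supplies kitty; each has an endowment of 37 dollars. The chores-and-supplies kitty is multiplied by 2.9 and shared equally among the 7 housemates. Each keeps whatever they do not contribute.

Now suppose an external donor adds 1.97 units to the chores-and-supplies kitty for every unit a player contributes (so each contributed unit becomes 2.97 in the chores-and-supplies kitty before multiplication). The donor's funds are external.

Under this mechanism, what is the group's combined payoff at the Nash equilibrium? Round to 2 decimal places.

With the mechanism, a contributed unit returns 2.9 × 2.97 / 7 = 1.2304 per unit of net cost to the contributor — now above 1 — so contributing fully is weakly dominant for every player.
At the Nash equilibrium everyone contributes 37. Group total payoff = 2.9 × 2.97 × 259 = 2230.77.

2230.77 dollars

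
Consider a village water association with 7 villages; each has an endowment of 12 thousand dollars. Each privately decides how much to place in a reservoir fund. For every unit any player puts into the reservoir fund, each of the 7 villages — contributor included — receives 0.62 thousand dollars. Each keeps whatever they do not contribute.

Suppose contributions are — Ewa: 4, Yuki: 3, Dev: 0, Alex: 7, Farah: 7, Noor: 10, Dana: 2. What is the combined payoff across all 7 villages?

194.22 thousand dollars

Total contributed: 4 + 3 + 0 + 7 + 7 + 10 + 2 = 33; total kept: 7 × 12 − 33 = 51.
The reservoir fund pays out 0.62 × 7 × 33 = 143.22 in aggregate.
Group total = 51 + 143.22 = 194.22.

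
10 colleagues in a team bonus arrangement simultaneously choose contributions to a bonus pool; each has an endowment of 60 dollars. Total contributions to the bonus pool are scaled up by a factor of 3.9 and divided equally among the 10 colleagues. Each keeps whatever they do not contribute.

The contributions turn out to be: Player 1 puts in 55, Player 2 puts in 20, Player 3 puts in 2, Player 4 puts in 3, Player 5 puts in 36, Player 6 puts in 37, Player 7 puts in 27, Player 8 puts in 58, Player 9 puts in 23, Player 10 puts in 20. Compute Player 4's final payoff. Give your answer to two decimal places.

Total contributed: 55 + 20 + 2 + 3 + 36 + 37 + 27 + 58 + 23 + 20 = 281.
Each receives 3.9 × 281 / 10 = 109.59 from the bonus pool.
Player 4 keeps 60 − 3 = 57, so Player 4's payoff is 57 + 109.59 = 166.59.

166.59 dollars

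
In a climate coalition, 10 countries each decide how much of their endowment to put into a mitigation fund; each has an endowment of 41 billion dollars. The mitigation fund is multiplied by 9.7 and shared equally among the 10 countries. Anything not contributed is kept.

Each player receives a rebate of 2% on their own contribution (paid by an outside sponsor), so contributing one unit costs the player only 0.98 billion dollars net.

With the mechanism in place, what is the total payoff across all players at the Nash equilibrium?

410.00 billion dollars

Even with the mechanism, each unit contributed returns only (9.7/10) / 0.98 = 0.9898 per unit of net cost, so contributing nothing is still dominant.
At the Nash equilibrium no one contributes; group total payoff = 10 × 41 = 410.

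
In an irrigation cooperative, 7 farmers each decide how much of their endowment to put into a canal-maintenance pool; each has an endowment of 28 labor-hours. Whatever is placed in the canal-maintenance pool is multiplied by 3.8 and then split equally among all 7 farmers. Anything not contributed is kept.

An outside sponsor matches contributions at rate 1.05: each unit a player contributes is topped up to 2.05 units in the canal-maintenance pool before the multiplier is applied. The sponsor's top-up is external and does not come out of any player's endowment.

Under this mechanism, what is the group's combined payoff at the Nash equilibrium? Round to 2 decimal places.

Under the mechanism each unit contributed yields 3.8 × 2.05 / 7 = 1.1129 back to its contributor per unit of net cost, which exceeds 1, making full contribution the dominant choice for everyone.
So the Nash equilibrium is full contribution by all 7; the group earns 3.8 × 2.05 × 196 = 1526.84.

1526.84 labor-hours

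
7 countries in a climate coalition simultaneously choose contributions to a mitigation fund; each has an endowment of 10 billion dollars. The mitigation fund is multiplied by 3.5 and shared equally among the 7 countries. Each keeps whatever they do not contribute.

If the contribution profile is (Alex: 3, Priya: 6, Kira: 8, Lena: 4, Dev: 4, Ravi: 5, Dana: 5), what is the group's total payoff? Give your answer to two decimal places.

Total contributed: 3 + 6 + 8 + 4 + 4 + 5 + 5 = 35; total kept: 7 × 10 − 35 = 35.
The mitigation fund pays out 3.5 × 35 = 122.50 in aggregate.
Group total = 35 + 122.50 = 157.50.

157.50 billion dollars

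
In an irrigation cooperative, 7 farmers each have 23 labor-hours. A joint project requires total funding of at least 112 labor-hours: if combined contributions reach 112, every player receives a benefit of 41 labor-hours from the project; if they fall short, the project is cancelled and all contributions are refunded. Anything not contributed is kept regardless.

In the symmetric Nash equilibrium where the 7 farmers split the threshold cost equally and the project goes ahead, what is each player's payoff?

Equal share of the threshold: 112/7 = 16.
At this profile no one gains by cutting their contribution: any cut drops the total below 112, the project is cancelled, contributions are refunded, and the deviator ends with 23, which is less than 23 − 16 + 41 = 48. Contributing more than 16 just wastes the excess. So contributing exactly 16 is a best response.
Each player's payoff: 23 − 16 + 41 = 48.

48 labor-hours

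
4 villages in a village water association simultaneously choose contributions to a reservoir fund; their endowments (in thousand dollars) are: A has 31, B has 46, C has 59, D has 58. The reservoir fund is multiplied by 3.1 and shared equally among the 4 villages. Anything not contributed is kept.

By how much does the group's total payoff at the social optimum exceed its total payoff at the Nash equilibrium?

The private return per contributed unit is 3.1/4 = 0.7750 < 1 for every player regardless of endowment, so the Nash equilibrium is zero contribution and the group total is Σ E_j = 31 + 46 + 59 + 58 = 194.
Each contributed unit returns 3.100 to the group, so the social optimum is full contribution by everyone: group total = 3.100 × 194 = 601.40.
Efficiency loss = (3.100 − 1) × 194 = 407.40.

407.40 thousand dollars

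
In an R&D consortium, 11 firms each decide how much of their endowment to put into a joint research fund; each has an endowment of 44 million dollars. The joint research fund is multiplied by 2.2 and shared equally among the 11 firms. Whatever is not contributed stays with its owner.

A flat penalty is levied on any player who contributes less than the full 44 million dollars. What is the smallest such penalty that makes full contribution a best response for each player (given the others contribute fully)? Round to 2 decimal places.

Given the others contribute fully, the best deviation is to contribute 0 (any partial contribution still incurs the fine and gives up units whose private return 0.2000 is below 1).
Deviating from 44 to 0 saves 44 million dollars but forfeits the deviator's share of the drop in the joint research fund: 2.2/11 × 44 = 8.80.
So the deviation gain is 44 − 8.80 = 35.20, and the fine must be at least 35.20 million dollars to wipe it out.

35.20 million dollars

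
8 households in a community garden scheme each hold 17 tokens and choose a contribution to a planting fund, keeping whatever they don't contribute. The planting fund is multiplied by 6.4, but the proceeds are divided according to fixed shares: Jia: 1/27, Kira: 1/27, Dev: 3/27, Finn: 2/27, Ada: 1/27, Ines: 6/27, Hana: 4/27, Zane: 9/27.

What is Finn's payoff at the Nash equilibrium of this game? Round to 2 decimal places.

For player j, contributing a unit is worthwhile iff 6.4 × (j's share) ≥ 1, i.e. iff j's share is at least 0.1563.
The shares above 0.1563 belong to Ines and Zane, contributing 17 each; the remaining 6 contribute 0. Total contributed: 34.
Finn keeps 17 and receives 6.4 × 34 × 2/27 = 16.12 from the planting fund, for a payoff of 33.12.

33.12 tokens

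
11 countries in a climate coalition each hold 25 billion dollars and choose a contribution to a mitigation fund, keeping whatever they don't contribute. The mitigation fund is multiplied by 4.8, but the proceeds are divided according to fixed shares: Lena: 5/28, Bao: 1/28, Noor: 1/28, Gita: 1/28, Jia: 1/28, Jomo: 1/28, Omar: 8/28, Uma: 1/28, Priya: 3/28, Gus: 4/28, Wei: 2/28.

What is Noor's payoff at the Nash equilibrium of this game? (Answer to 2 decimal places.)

29.29 billion dollars

A player with share s gets back 4.8·s per unit contributed, so full contribution is dominant for anyone with s > 1/4.8 = 0.2083 and zero contribution is dominant for anyone below.
Omar alone (share 8/28) is above the threshold, contributing 25; the remaining 10 contribute 0. Total contributed: 25.
Noor keeps 25 and receives 4.8 × 25 × 1/28 = 4.29 from the mitigation fund, for a payoff of 29.29.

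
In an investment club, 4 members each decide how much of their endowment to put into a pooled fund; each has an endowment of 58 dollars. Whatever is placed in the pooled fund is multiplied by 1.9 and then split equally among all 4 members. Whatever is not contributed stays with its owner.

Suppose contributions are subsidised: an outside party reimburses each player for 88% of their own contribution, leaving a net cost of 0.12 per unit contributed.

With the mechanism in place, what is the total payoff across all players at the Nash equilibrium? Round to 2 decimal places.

644.96 dollars

With the mechanism, a contributed unit returns (1.9/4) / 0.12 = 3.9583 per unit of net cost to the contributor — now above 1 — so contributing fully is weakly dominant for every player.
At the Nash equilibrium everyone contributes 58. Group total payoff = 4 × (58 × 0.88 + 1.9 × 58) = 644.96.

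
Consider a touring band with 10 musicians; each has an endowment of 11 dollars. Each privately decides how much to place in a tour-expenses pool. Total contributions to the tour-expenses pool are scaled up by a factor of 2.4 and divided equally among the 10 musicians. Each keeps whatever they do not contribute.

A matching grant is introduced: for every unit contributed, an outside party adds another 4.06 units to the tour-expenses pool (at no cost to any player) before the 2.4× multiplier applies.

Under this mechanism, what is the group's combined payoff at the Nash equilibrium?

1335.84 dollars

With the mechanism, a contributed unit returns 2.4 × 5.06 / 10 = 1.2144 per unit of net cost to the contributor — now above 1 — so contributing fully is weakly dominant for every player.
So the Nash equilibrium is full contribution by all 10; the group earns 2.4 × 5.06 × 110 = 1335.84.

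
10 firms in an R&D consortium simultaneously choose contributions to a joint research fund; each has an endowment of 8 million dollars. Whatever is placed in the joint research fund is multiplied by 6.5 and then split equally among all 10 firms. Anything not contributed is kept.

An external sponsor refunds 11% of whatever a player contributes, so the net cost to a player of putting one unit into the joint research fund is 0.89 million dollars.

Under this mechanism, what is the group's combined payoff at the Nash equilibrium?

80.00 million dollars

With the mechanism, a contributed unit returns (6.5/10) / 0.89 = 0.7303 per unit of net cost — still below 1 — so contributing 0 remains dominant for every player.
At the Nash equilibrium no one contributes; group total payoff = 10 × 8 = 80.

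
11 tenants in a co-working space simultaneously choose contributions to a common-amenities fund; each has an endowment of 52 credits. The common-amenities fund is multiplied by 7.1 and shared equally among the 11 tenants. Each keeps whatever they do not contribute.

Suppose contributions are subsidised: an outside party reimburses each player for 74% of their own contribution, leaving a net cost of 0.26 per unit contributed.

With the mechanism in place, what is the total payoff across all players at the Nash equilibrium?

Under the mechanism each unit contributed yields (7.1/11) / 0.26 = 2.4825 back to its contributor per unit of net cost, which exceeds 1, making full contribution the dominant choice for everyone.
So the Nash equilibrium is full contribution by all 11; the group earns 11 × (52 × 0.74 + 7.1 × 52) = 4484.48.

4484.48 credits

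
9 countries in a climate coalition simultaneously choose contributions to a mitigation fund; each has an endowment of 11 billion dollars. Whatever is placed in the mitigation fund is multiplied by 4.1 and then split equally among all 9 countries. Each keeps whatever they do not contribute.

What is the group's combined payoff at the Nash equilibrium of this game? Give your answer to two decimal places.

99.00 billion dollars

Each contributed unit returns 4.1/9 = 0.4556 to its contributor — below 1 — so contributing 0 is dominant for every player. At the Nash equilibrium everyone keeps their 11, and the group total is 9 × 11 = 99.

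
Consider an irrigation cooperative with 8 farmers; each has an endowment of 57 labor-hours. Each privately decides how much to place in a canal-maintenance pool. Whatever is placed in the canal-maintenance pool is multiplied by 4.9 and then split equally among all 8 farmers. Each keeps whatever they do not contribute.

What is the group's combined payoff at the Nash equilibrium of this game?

456.00 labor-hours

Each contributed unit returns 4.9/8 = 0.6125 to its contributor — below 1 — so contributing 0 is dominant for every player. At the Nash equilibrium everyone keeps their 57, and the group total is 8 × 57 = 456.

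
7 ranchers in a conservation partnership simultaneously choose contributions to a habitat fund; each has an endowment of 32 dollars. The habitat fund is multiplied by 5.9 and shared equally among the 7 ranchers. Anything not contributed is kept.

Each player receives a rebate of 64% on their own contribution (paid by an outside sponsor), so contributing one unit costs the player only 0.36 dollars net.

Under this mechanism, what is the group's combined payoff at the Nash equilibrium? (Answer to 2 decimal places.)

Under the mechanism each unit contributed yields (5.9/7) / 0.36 = 2.3413 back to its contributor per unit of net cost, which exceeds 1, making full contribution the dominant choice for everyone.
At the Nash equilibrium everyone contributes 32. Group total payoff = 7 × (32 × 0.64 + 5.9 × 32) = 1464.96.

1464.96 dollars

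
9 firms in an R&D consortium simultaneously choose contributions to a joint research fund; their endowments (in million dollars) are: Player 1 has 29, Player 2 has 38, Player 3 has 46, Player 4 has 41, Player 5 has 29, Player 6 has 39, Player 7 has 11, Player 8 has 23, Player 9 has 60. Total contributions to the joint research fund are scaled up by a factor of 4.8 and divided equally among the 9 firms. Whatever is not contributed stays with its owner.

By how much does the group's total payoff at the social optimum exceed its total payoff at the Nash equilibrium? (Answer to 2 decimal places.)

The private return per contributed unit is 4.8/9 = 0.5333 < 1 for every player regardless of endowment, so the Nash equilibrium is zero contribution and the group total is Σ E_j = 29 + 38 + 46 + 41 + 29 + 39 + 11 + 23 + 60 = 316.
Each contributed unit returns 4.800 to the group, so the social optimum is full contribution by everyone: group total = 4.800 × 316 = 1516.80.
Efficiency loss = (4.800 − 1) × 316 = 1200.80.

1200.80 million dollars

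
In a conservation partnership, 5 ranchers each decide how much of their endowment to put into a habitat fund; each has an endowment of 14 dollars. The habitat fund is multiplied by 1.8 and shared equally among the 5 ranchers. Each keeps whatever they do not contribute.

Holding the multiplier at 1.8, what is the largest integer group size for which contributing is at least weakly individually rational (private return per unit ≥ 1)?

Private return per unit is 1.8/(group size), which is ≥ 1 whenever the group size is ≤ 1.8.
The largest such integer is 1.

1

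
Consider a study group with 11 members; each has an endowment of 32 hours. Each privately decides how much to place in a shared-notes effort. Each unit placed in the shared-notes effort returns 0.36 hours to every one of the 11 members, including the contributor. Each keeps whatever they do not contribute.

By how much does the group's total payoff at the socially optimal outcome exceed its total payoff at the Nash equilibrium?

1041.92 hours

The private return per contributed unit is 0.36 < 1, so contributing 0 is dominant for every player. At the Nash equilibrium everyone keeps their 32, and the group total is 11 × 32 = 352.
Each contributed unit returns 3.960 to the group as a whole (0.36 to each of 11 players), which exceeds 1, so the social optimum is full contribution: group total = 3.960 × 352 = 1393.92.
Efficiency loss = 1393.92 − 352 = 1041.92.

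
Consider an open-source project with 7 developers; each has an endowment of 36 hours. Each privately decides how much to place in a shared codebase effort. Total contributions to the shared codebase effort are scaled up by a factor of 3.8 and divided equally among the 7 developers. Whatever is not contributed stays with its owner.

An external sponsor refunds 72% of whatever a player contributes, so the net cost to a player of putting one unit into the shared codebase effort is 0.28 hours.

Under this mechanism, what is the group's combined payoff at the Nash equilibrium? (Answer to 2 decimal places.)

The effective private return per unit is now (3.8/7) / 0.28 = 1.9388 > 1, so every player's dominant strategy flips to full contribution.
At the Nash equilibrium everyone contributes 36. Group total payoff = 7 × (36 × 0.72 + 3.8 × 36) = 1139.04.

1139.04 hours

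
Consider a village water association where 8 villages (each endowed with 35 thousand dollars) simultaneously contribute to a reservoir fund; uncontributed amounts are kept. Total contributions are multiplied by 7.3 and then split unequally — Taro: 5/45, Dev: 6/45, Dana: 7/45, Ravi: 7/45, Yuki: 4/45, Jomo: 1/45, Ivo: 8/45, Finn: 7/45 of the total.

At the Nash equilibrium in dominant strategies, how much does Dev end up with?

171.27 thousand dollars

For player j, contributing a unit is worthwhile iff 7.3 × (j's share) ≥ 1, i.e. iff j's share is at least 0.1370.
Dana, Ravi, Ivo and Finn are above the threshold, contributing 35 each; the remaining 4 contribute 0. Total contributed: 140.
Dev keeps 35 and receives 7.3 × 140 × 6/45 = 136.27 from the reservoir fund, for a payoff of 171.27.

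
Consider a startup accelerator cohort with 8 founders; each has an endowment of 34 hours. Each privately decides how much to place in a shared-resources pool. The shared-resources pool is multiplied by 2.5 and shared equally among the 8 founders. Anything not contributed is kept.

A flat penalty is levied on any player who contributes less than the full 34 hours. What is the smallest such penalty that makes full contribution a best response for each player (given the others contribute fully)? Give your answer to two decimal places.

Given the others contribute fully, the best deviation is to contribute 0 (any partial contribution still incurs the fine and gives up units whose private return 0.3125 is below 1).
Deviating from 34 to 0 saves 34 hours but forfeits the deviator's share of the drop in the shared-resources pool: 2.5/8 × 34 = 10.62.
So the deviation gain is 34 − 10.62 = 23.38, and the fine must be at least 23.38 hours to wipe it out.

23.38 hours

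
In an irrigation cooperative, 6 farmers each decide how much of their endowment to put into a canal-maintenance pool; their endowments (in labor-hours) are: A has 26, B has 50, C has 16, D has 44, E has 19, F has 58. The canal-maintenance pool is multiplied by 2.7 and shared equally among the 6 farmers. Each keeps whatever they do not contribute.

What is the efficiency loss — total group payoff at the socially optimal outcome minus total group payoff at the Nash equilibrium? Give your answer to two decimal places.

362.10 labor-hours

The private return per contributed unit is 2.7/6 = 0.4500 < 1 for every player regardless of endowment, so the Nash equilibrium is zero contribution and the group total is Σ E_j = 26 + 50 + 16 + 44 + 19 + 58 = 213.
Each contributed unit returns 2.700 to the group, so the social optimum is full contribution by everyone: group total = 2.700 × 213 = 575.10.
Efficiency loss = (2.700 − 1) × 213 = 362.10.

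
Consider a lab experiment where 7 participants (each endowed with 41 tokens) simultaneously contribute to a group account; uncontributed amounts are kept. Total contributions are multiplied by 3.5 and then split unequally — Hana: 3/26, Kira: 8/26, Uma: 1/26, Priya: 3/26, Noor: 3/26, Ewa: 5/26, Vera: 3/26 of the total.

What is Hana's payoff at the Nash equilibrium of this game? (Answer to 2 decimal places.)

57.56 tokens

A player with share s gets back 3.5·s per unit contributed, so full contribution is dominant for anyone with s > 1/3.5 = 0.2857 and zero contribution is dominant for anyone below.
Only Kira (8/26) clears that bar, contributing 41; the remaining 6 contribute 0. Total contributed: 41.
Hana keeps 41 and receives 3.5 × 41 × 3/26 = 16.56 from the group account, for a payoff of 57.56.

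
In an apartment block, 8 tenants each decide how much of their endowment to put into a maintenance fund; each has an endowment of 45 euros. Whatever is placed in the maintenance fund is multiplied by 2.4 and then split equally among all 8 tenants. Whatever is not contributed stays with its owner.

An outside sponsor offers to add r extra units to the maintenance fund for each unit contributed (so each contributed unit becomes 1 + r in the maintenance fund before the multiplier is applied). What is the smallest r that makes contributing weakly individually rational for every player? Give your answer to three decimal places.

2.333

With matching at rate r, one contributed unit becomes (1 + r) in the maintenance fund and returns 2.4 × (1 + r) / 8 to the contributor.
Setting this equal to 1: 1 + r = 8/2.4 = 3.3333.
So the minimum matching rate is r = 3.3333 − 1 = 2.333.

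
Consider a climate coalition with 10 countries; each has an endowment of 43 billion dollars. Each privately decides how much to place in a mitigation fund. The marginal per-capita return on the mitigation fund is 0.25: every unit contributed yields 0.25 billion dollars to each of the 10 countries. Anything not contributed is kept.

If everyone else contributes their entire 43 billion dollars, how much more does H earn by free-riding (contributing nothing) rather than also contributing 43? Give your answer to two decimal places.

32.25 billion dollars

Switching from a contribution of 43 to 0 lets H keep an extra 43 billion dollars, but lowers the mitigation fund by 43, which costs H their own share of that drop: 0.25 × 43 = 10.75.
Net gain = 43 − 10.75 = 32.25. The private return per contributed unit (0.25) is below 1, so free-riding is indeed the best response regardless of what the others do.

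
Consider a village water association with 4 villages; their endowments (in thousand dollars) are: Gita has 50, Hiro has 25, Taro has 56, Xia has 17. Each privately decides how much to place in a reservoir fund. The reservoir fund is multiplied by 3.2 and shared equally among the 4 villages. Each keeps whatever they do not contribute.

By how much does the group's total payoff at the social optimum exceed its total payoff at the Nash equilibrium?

The private return per contributed unit is 3.2/4 = 0.8000 < 1 for every player regardless of endowment, so the Nash equilibrium is zero contribution and the group total is Σ E_j = 50 + 25 + 56 + 17 = 148.
Each contributed unit returns 3.200 to the group, so the social optimum is full contribution by everyone: group total = 3.200 × 148 = 473.60.
Efficiency loss = (3.200 − 1) × 148 = 325.60.

325.60 thousand dollars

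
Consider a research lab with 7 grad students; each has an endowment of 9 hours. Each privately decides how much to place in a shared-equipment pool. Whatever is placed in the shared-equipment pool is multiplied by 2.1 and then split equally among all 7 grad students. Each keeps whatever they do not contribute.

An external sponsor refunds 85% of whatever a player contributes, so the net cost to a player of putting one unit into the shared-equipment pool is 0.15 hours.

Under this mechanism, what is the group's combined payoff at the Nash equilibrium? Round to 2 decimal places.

185.85 hours

Under the mechanism each unit contributed yields (2.1/7) / 0.15 = 2.0000 back to its contributor per unit of net cost, which exceeds 1, making full contribution the dominant choice for everyone.
So the Nash equilibrium is full contribution by all 7; the group earns 7 × (9 × 0.85 + 2.1 × 9) = 185.85.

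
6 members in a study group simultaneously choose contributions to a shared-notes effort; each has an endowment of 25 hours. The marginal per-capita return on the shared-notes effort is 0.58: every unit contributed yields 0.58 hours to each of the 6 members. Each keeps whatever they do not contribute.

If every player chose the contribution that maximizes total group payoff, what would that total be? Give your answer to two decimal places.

522.00 hours

Each contributed unit returns 3.480 to the group as a whole (0.58 to each of 6 players), which exceeds 1, so the social optimum is full contribution: group total = 3.480 × 150 = 522.00.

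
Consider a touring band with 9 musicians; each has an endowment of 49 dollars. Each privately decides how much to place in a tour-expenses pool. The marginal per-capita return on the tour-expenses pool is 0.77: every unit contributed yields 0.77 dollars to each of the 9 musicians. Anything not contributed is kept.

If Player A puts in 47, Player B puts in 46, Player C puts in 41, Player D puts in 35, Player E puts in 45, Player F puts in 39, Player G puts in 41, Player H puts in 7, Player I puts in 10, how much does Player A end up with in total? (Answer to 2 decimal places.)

Total contributed: 47 + 46 + 41 + 35 + 45 + 39 + 41 + 7 + 10 = 311.
Each receives 0.77 × 311 = 239.47 from the tour-expenses pool.
Player A keeps 49 − 47 = 2, so Player A's payoff is 2 + 239.47 = 241.47.

241.47 dollars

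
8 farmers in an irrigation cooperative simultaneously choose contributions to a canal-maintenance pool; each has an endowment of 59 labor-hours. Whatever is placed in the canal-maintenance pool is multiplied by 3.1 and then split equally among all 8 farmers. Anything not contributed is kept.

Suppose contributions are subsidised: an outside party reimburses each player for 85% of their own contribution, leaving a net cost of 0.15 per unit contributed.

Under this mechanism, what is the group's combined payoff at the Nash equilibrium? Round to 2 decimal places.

Under the mechanism each unit contributed yields (3.1/8) / 0.15 = 2.5833 back to its contributor per unit of net cost, which exceeds 1, making full contribution the dominant choice for everyone.
At the Nash equilibrium everyone contributes 59. Group total payoff = 8 × (59 × 0.85 + 3.1 × 59) = 1864.40.

1864.40 labor-hours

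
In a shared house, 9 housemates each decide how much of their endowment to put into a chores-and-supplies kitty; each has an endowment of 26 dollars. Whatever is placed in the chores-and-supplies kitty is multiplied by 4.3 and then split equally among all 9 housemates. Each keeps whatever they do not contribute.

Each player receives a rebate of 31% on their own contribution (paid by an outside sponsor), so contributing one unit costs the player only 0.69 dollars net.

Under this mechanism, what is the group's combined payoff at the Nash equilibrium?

Even with the mechanism, each unit contributed returns only (4.3/9) / 0.69 = 0.6924 per unit of net cost, so contributing nothing is still dominant.
At the Nash equilibrium no one contributes; group total payoff = 9 × 26 = 234.

234.00 dollars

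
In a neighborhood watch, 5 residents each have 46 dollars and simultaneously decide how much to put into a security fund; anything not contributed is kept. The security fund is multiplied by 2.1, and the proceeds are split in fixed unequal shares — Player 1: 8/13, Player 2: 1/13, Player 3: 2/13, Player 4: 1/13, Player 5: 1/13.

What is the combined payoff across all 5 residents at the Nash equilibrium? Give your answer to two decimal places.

280.60 dollars

Each unit j contributes comes back to j as 2.1 × (j's share), so j prefers to contribute only if that share exceeds 1/2.1 = 0.4762; otherwise keeping the unit dominates.
Player 1 alone (share 8/13) is above the threshold, contributing 46; the remaining 4 contribute 0. Total contributed: 46.
The security fund pays out 2.1 × 46 = 96.60 in total (split across the unequal shares, but the aggregate is all that matters for the group sum).
The 4 free-riders keep 46 each, adding 184. Group total = 184 + 96.60 = 280.60.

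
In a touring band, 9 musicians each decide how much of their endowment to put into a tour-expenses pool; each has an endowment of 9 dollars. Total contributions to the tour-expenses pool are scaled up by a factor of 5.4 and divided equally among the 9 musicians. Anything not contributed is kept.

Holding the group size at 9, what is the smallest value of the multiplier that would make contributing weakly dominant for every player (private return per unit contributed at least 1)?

9

A contributed unit returns (multiplier)/9 to its contributor.
This reaches 1 exactly when the multiplier is 9.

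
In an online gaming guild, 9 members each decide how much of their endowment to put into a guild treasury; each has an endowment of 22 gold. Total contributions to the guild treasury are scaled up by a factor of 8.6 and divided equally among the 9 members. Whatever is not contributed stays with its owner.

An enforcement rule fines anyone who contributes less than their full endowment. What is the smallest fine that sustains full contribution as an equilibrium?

0.98 gold

Given the others contribute fully, the best deviation is to contribute 0 (any partial contribution still incurs the fine and gives up units whose private return 0.9556 is below 1).
Deviating from 22 to 0 saves 22 gold but forfeits the deviator's share of the drop in the guild treasury: 8.6/9 × 22 = 21.02.
So the deviation gain is 22 − 21.02 = 0.98, and the fine must be at least 0.98 gold to wipe it out.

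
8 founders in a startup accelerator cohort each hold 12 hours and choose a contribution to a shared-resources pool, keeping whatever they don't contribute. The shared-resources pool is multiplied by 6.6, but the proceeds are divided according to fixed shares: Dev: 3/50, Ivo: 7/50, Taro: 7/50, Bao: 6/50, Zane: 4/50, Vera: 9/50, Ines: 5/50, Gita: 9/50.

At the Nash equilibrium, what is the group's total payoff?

For player j, contributing a unit is worthwhile iff 6.6 × (j's share) ≥ 1, i.e. iff j's share is at least 0.1515.
Vera and Gita are above the threshold, contributing 12 each; the remaining 6 contribute 0. Total contributed: 24.
The shared-resources pool pays out 6.6 × 24 = 158.40 in total (split across the unequal shares, but the aggregate is all that matters for the group sum).
The 6 free-riders keep 12 each, adding 72. Group total = 72 + 158.40 = 230.40.

230.40 hours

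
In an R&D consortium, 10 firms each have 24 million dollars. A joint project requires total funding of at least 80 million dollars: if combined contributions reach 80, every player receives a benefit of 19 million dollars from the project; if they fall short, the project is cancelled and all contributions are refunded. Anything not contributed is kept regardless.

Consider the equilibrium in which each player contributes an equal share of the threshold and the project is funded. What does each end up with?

Equal share of the threshold: 80/10 = 8.
At this profile no one gains by cutting their contribution: any cut drops the total below 80, the project is cancelled, contributions are refunded, and the deviator ends with 24, which is less than 24 − 8 + 19 = 35. Contributing more than 8 just wastes the excess. So contributing exactly 8 is a best response.
Each player's payoff: 24 − 8 + 19 = 35.

35 million dollars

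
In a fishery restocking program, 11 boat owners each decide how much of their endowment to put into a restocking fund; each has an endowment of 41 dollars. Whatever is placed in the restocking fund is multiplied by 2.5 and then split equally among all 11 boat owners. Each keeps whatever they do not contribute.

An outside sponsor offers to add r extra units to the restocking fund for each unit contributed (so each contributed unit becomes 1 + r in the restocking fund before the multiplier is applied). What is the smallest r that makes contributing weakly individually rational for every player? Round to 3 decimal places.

3.400

With matching at rate r, one contributed unit becomes (1 + r) in the restocking fund and returns 2.5 × (1 + r) / 11 to the contributor.
Setting this equal to 1: 1 + r = 11/2.5 = 4.4000.
So the minimum matching rate is r = 4.4000 − 1 = 3.400.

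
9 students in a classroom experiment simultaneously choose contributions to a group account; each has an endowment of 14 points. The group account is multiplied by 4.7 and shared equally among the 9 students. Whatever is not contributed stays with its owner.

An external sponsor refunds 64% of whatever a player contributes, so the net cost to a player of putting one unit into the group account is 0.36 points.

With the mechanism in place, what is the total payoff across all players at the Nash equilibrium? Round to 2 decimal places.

The effective private return per unit is now (4.7/9) / 0.36 = 1.4506 > 1, so every player's dominant strategy flips to full contribution.
At the Nash equilibrium everyone contributes 14. Group total payoff = 9 × (14 × 0.64 + 4.7 × 14) = 672.84.

672.84 points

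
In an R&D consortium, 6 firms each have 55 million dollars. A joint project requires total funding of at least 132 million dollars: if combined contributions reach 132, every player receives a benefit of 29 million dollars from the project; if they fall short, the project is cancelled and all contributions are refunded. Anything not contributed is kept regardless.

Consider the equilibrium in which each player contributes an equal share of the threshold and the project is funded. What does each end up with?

Equal share of the threshold: 132/6 = 22.
At this profile no one gains by cutting their contribution: any cut drops the total below 132, the project is cancelled, contributions are refunded, and the deviator ends with 55, which is less than 55 − 22 + 29 = 62. Contributing more than 22 just wastes the excess. So contributing exactly 22 is a best response.
Each player's payoff: 55 − 22 + 29 = 62.

62 million dollars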